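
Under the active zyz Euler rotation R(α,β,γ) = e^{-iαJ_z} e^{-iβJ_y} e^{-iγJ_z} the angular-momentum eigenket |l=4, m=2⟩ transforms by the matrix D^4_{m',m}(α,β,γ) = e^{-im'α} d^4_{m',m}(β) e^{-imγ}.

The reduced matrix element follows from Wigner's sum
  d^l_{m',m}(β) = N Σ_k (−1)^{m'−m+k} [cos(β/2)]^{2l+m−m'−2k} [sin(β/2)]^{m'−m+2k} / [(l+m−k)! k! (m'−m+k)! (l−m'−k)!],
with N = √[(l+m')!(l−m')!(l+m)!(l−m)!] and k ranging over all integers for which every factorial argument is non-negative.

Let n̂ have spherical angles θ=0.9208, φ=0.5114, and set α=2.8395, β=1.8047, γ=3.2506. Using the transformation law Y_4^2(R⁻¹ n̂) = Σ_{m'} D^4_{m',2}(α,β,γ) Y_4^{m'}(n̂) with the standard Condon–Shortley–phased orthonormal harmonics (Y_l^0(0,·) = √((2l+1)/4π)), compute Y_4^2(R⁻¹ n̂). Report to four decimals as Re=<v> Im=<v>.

Need the full column D^4_{m',2} for m'=−4..4 at α=2.8395, β=1.8047, γ=3.2506.
cos(β/2)=0.619767, sin(β/2)=0.784786
d^4_{-4,2}: single k=6 term ⇒ +0.474835;  D = +0.068333-0.469892i
d^4_{-3,2}: k∈[5..6] ⇒ +0.795475 -0.425157 = +0.370318;  D = -0.159909+0.334012i
d^4_{-2,2}: k∈[4..6] ⇒ +0.839480 -1.076824 +0.143882 = -0.093462;  D = -0.063611+0.068474i
d^4_{-1,2}: k∈[3..5] ⇒ +0.625046 -1.503306 +0.482083 = -0.396177;  D = +0.343789-0.196890i
d^4_{0,2}: k∈[2..4] ⇒ +0.331128 -1.415823 +0.851304 = -0.233391;  D = -0.227866+0.050481i
d^4_{1,2}: k∈[1..3] ⇒ +0.116947 -0.937568 +1.002204 = +0.181583;  D = -0.180941-0.015249i
d^4_{2,2}: k∈[0..2] ⇒ +0.021769 -0.418847 +0.839480 = +0.442401;  D = +0.409822+0.166628i
d^4_{3,2}: k∈[0..1] ⇒ -0.103137 +0.496115 = +0.392977;  D = -0.303516-0.249618i
d^4_{4,2}: single k=0 term ⇒ +0.184694;  D = +0.101285+0.154445i
Y_4^{m'}(θ=0.9208,φ=0.5114) and Σ D·Y over m':
  (+0.0683-0.4699i)·(-0.0813-0.1581i)  (-0.1599+0.3340i)·(+0.0140-0.3819i)  (-0.0636+0.0685i)·(+0.1727-0.2830i)  (+0.3438-0.1969i)·(-0.0867+0.0487i)  (-0.2279+0.0505i)·(-0.3483+0.0000i)  (-0.1809-0.0152i)·(+0.0867+0.0487i)  (+0.4098+0.1666i)·(+0.1727+0.2830i)  (-0.3035-0.2496i)·(-0.0140-0.3819i)  (+0.1013+0.1544i)·(-0.0813+0.1581i)
Y_4^2(R⁻¹ n̂) = -0.002027+0.396658i

Re=-0.0020 Im=0.3967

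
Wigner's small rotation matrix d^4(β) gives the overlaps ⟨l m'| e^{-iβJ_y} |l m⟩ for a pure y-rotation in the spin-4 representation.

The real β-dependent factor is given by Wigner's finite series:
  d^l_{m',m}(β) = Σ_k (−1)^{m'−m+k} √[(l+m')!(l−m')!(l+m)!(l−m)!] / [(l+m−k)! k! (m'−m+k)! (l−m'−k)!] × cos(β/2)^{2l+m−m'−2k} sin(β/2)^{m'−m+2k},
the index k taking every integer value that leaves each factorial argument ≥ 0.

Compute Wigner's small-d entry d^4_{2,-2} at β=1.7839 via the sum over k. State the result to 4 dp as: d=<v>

d=-0.0614

d^4_{2,-2}(β=1.7839) via Wigner's sum:
Half-angle: c=0.627896, s=0.778298. N=√(720·2·2·720)=1440.000000
Admissible k: 0..2 (factorial args all ≥0)
  k=0: (−1)^4·1440.0000/(96)·0.6279^4·0.7783^4 = +0.855507
  k=1: (−1)^5·1440.0000/(120)·0.6279^2·0.7783^6 = -1.051551
  k=2: (−1)^6·1440.0000/(1440)·0.6279^0·0.7783^8 = +0.134637
d^4_{2,-2}(1.7839) = +0.855507 -1.051551 +0.134637 = -0.061406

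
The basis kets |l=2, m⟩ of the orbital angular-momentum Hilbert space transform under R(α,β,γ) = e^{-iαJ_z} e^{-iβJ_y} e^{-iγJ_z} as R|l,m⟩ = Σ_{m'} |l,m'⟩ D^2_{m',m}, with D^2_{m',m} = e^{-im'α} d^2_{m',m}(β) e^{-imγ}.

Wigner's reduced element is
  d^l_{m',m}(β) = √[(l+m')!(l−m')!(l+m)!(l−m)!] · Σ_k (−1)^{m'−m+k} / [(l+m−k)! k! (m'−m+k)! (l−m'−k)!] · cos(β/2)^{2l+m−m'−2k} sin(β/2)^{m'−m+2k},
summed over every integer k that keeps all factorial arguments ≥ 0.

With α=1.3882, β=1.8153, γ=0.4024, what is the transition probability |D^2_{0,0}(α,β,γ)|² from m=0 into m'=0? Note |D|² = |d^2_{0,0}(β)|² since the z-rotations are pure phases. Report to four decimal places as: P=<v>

P=0.1698

First d^2_{0,0}(β=1.8153), then the phase factors e^{-i(0)α} and e^{-i(0)γ}:
Half-angle: c=0.615599, s=0.788059. N=√(2·2·2·2)=4.000000
The bounds max(0,m−m')=0 and min(l+m,l−m')=2 give 3 terms
  k=0: (−1)^0·4.0000/(4)·0.6156^4·0.7881^0 = +0.143613
  k=1: (−1)^1·4.0000/(1)·0.6156^2·0.7881^2 = -0.941400
  k=2: (−1)^2·4.0000/(4)·0.6156^0·0.7881^4 = +0.385687
d^2_{0,0}(1.8153) = +0.143613 -0.941400 +0.385687 = -0.412100
|D^2_{0,0}|² = |d^2_{0,0}(β)|² = (-0.412100)² = 0.169826 (the z-rotation phases have unit modulus)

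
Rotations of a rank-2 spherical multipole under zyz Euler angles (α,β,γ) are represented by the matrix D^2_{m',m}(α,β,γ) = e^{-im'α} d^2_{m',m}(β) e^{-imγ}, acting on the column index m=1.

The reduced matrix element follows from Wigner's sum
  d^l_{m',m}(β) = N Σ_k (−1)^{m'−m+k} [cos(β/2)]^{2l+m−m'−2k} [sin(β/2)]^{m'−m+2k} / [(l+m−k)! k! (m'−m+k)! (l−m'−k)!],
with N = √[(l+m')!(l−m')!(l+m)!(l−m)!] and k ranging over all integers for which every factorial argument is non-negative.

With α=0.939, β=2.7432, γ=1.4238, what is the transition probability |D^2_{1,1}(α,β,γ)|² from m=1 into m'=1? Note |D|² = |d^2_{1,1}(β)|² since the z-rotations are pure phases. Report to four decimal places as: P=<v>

P=0.0124

D^2_{1,1}(0.939,2.7432,1.4238) = e^{-i·1·0.939}·d^2_{1,1}(2.7432)·e^{-i·1·1.4238}. Compute d first:
Half-angle: c=0.197882, s=0.980226. N=√(6·1·6·1)=6.000000
The bounds max(0,m−m')=0 and min(l+m,l−m')=1 give 2 terms
  k=0: (−1)^0·6.0000/(6)·0.1979^4·0.9802^0 = +0.001533
  k=1: (−1)^1·6.0000/(2)·0.1979^2·0.9802^2 = -0.112872
d^2_{1,1}(2.7432) = +0.001533 -0.112872 = -0.111338
|D^2_{1,1}|² = |d^2_{1,1}(β)|² = (-0.111338)² = 0.012396 (the z-rotation phases have unit modulus)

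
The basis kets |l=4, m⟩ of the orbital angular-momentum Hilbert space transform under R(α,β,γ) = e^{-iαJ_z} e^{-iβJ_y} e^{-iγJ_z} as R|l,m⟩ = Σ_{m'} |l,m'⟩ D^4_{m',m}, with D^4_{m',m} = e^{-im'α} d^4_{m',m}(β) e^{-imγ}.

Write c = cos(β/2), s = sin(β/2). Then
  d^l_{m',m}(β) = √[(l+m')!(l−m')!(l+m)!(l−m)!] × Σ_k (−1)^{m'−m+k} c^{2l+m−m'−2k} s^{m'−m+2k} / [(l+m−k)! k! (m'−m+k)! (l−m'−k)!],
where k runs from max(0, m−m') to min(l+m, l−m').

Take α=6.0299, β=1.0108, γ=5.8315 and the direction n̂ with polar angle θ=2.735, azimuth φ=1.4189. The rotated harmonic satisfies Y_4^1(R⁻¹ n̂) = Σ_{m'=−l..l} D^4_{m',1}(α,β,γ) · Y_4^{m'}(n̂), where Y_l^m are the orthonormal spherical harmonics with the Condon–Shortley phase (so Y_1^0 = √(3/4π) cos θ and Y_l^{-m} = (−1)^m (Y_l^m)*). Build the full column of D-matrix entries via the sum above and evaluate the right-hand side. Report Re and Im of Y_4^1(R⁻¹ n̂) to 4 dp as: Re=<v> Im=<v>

Re=-0.1376 Im=-0.1848

Need the full column D^4_{m',1} for m'=−4..4 at α=6.0299, β=1.0108, γ=5.8315.
cos(β/2)=0.874981, sin(β/2)=0.484157
d^4_{-4,1}: single k=5 term ⇒ +0.133359;  D = +0.112886-0.071003i
d^4_{-3,1}: k∈[4..5] ⇒ +0.426049 -0.078269 = +0.347781;  D = +0.331397-0.105487i
d^4_{-2,1}: k∈[3..5] ⇒ +0.823129 -0.378038 +0.023149 = +0.468240;  D = +0.467535-0.025687i
d^4_{-1,1}: k∈[2..5] ⇒ +1.051876 -0.966189 +0.147914 -0.003019 = +0.230582;  D = +0.226058+0.045448i
d^4_{0,1}: k∈[1..4] ⇒ +0.850142 -1.561777 +0.478184 -0.024402 = -0.257852;  D = -0.231993-0.112548i
d^4_{1,1}: k∈[0..3] ⇒ +0.343549 -1.577814 +0.966189 -0.098609 = -0.366686;  D = -0.279279-0.237617i
d^4_{2,1}: k∈[0..2] ⇒ -0.806516 +1.234693 -0.252025 = +0.176152;  D = +0.101278+0.144126i
d^4_{3,1}: k∈[0..1] ⇒ +0.834901 -0.426049 = +0.408852;  D = +0.143743+0.382750i
d^4_{4,1}: single k=0 term ⇒ -0.435559;  D = -0.046070-0.433115i
Y_4^{m'}(θ=2.735,φ=1.4189) and Σ D·Y over m':
  (+0.1129-0.0710i)·(+0.0089+0.0062i)  (+0.3314-0.1055i)·(+0.0313-0.0639i)  (+0.4675-0.0257i)·(-0.2449-0.0768i)  (+0.2261+0.0454i)·(-0.0755+0.4935i)  (-0.2320-0.1125i)·(+0.2750+0.0000i)  (-0.2793-0.2376i)·(+0.0755+0.4935i)  (+0.1013+0.1441i)·(-0.2449+0.0768i)  (+0.1437+0.3828i)·(-0.0313-0.0639i)  (-0.0461-0.4331i)·(+0.0089-0.0062i)
Y_4^1(R⁻¹ n̂) = -0.137550-0.184843i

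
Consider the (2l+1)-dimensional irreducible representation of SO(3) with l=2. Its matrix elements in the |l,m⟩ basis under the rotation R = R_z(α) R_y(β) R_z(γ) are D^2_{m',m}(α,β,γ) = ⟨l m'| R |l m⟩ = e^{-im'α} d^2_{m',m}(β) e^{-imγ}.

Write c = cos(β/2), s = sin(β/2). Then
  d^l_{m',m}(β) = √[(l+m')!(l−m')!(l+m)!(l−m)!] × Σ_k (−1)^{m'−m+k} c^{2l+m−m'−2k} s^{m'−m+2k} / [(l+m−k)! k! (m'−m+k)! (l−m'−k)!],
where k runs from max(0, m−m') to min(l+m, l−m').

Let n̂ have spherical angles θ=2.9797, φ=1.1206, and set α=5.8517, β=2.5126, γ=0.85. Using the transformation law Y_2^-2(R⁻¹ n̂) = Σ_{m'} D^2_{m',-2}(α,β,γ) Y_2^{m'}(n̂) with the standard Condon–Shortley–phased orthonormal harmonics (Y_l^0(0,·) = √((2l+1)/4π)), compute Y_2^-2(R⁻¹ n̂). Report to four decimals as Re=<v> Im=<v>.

Need the full column D^2_{m',-2} for m'=−2..2 at α=5.8517, β=2.5126, γ=0.85.
cos(β/2)=0.309338, sin(β/2)=0.950952
d^2_{-2,-2}: single k=0 term ⇒ +0.009157;  D = +0.006132+0.006800i
d^2_{-1,-2}: single k=0 term ⇒ -0.056297;  D = -0.016760-0.053745i
d^2_{0,-2}: single k=0 term ⇒ +0.211962;  D = -0.027310+0.210195i
d^2_{1,-2}: single k=0 term ⇒ -0.532033;  D = +0.282919-0.450573i
d^2_{2,-2}: single k=0 term ⇒ +0.817777;  D = -0.684657+0.447218i
Y_2^{m'}(θ=2.9797,φ=1.1206) and Σ D·Y over m':
  (+0.0061+0.0068i)·(-0.0062-0.0079i)  (-0.0168-0.0537i)·(-0.0535+0.1107i)  (-0.0273+0.2102i)·(+0.6062+0.0000i)  (+0.2829-0.4506i)·(+0.0535+0.1107i)  (-0.6847+0.4472i)·(-0.0062+0.0079i)
Y_2^-2(R⁻¹ n̂) = +0.056041+0.127387i

Re=0.0560 Im=0.1274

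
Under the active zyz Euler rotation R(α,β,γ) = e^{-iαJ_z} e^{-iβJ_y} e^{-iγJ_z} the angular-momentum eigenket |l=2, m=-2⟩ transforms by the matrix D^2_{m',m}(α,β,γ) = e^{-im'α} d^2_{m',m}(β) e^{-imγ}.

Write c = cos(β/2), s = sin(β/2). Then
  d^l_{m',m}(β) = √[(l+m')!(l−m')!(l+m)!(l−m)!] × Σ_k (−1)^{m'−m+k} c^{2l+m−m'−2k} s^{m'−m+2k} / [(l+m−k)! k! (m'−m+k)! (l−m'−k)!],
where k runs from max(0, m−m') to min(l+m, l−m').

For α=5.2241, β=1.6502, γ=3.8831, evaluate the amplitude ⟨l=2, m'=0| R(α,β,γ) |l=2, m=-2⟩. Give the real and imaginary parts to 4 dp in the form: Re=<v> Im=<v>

First d^2_{0,-2}(β=1.6502), then the phase factors e^{-i(0)α} and e^{-i(-2)γ}:
With c≡cos(β/2)=0.678484 and s≡sin(β/2)=0.734616, N=[2·2·1·24]^{1/2}=9.797959
The bounds max(0,m−m')=0 and min(l+m,l−m')=0 give 1 term
  k=0: (−1)^2·9.7980/(4)·0.6785^2·0.7346^2 = +0.608520
d^2_{0,-2}(1.6502) = +0.608520
D = (+1.000000+0.000000i)·(+0.608520)·(+0.087669+0.996150i) = +0.053348+0.606177i

Re=0.0533 Im=0.6062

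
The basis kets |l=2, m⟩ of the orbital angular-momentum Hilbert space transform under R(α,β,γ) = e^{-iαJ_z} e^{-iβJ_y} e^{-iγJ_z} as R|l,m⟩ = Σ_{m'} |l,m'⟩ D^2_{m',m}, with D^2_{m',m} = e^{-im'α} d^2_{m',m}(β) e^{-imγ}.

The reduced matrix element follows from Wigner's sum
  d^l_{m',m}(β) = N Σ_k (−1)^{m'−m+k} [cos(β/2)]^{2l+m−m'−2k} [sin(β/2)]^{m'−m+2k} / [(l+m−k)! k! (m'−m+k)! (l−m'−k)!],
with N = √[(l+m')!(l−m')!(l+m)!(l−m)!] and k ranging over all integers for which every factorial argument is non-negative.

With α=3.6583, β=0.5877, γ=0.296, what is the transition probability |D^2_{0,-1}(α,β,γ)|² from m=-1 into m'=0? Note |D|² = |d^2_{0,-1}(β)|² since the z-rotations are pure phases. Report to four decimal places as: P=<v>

D^2_{0,-1}(3.6583,0.5877,0.296) = e^{-i·0·3.6583}·d^2_{0,-1}(0.5877)·e^{-i·-1·0.296}. Compute d first:
c=cos(0.5877/2)=0.957136, s=sin(0.5877/2)=0.289639; N=√[2·2·1·6]=4.898979
k∈{0,1} keeps every argument non-negative
  k=0: (−1)^1·4.8990/(2)·0.9571^3·0.2896^1 = -0.622091
  k=1: (−1)^2·4.8990/(2)·0.9571^1·0.2896^3 = +0.056967
d^2_{0,-1}(0.5877) = -0.622091 +0.056967 = -0.565124
|D^2_{0,-1}|² = |d^2_{0,-1}(β)|² = (-0.565124)² = 0.319365 (the z-rotation phases have unit modulus)

P=0.3194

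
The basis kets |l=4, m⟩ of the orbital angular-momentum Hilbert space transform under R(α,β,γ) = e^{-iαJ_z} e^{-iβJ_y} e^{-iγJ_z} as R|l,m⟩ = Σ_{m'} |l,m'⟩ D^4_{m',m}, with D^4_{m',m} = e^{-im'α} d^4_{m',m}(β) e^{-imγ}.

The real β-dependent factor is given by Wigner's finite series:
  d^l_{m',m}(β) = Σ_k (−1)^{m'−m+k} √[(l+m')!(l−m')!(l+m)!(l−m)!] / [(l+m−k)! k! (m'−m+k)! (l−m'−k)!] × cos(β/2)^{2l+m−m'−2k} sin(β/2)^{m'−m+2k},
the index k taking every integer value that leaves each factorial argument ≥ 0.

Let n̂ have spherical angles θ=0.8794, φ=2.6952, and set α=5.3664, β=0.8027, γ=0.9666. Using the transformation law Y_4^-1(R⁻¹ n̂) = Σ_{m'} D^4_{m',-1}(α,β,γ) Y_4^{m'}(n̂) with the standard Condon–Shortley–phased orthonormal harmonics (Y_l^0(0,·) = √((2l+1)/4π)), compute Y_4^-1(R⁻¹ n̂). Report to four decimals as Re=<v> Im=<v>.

Need the full column D^4_{m',-1} for m'=−4..4 at α=5.3664, β=0.8027, γ=0.9666.
cos(β/2)=0.920534, sin(β/2)=0.390661
d^4_{-4,-1}: single k=3 term ⇒ +0.294914;  D = -0.266692-0.125896i
d^4_{-3,-1}: k∈[2..3] ⇒ +0.737075 -0.221249 = +0.515826;  D = -0.109022-0.504173i
d^4_{-2,-1}: k∈[1..3] ⇒ +0.928361 -0.836003 +0.100378 = +0.192736;  D = +0.124727-0.146936i
d^4_{-1,-1}: k∈[0..3] ⇒ +0.515609 -1.392940 +0.501746 -0.030122 = -0.405708;  D = -0.405205-0.020202i
d^4_{0,-1}: k∈[0..3] ⇒ -0.978579 +1.057470 -0.190454 +0.005717 = -0.105846;  D = -0.060131-0.087107i
d^4_{1,-1}: k∈[0..3] ⇒ +0.928627 -0.501746 +0.045183 -0.000543 = +0.471522;  D = -0.145004+0.448672i
d^4_{2,-1}: k∈[0..2] ⇒ -0.557336 +0.150567 -0.005424 = -0.412192;  D = +0.388400-0.138013i
d^4_{3,-1}: k∈[0..1] ⇒ +0.221249 -0.023909 = +0.197340;  D = -0.165568-0.107381i
d^4_{4,-1}: single k=0 term ⇒ -0.053115;  D = +0.004173+0.052951i
Y_4^{m'}(θ=0.8794,φ=2.6952) and Σ D·Y over m':
  (-0.2667-0.1259i)·(-0.0332+0.1523i)  (-0.1090-0.5042i)·(-0.0838-0.3551i)  (+0.1247-0.1469i)·(+0.2299+0.2854i)  (-0.4052-0.0202i)·(+0.0323+0.0155i)  (-0.0601-0.0871i)·(-0.3609+0.0000i)  (-0.1450+0.4487i)·(-0.0323+0.0155i)  (+0.3884-0.1380i)·(+0.2299-0.2854i)  (-0.1656-0.1074i)·(+0.0838-0.3551i)  (+0.0042+0.0530i)·(-0.0332-0.1523i)
Y_4^-1(R⁻¹ n̂) = -0.058797-0.041046i

Re=-0.0588 Im=-0.0410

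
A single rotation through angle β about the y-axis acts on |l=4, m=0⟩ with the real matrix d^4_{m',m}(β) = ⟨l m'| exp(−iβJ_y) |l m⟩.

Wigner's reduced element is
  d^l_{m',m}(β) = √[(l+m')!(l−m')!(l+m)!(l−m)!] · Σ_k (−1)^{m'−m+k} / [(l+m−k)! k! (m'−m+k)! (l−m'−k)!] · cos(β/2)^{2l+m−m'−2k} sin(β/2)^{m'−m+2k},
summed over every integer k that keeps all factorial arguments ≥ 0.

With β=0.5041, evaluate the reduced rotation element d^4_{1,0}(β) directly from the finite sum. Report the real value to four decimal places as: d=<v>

d=-0.5596

d^4_{1,0}(β=0.5041) via Wigner's sum:
With c≡cos(β/2)=0.968403 and s≡sin(β/2)=0.249390, N=[120·6·24·24]^{1/2}=643.987578
The bounds max(0,m−m')=0 and min(l+m,l−m')=3 give 4 terms
  k=0: (−1)^1·643.9876/(144)·0.9684^7·0.2494^1 = -0.890814
  k=1: (−1)^2·643.9876/(24)·0.9684^5·0.2494^3 = +0.354473
  k=2: (−1)^3·643.9876/(24)·0.9684^3·0.2494^5 = -0.023509
  k=3: (−1)^4·643.9876/(144)·0.9684^1·0.2494^7 = +0.000260
d^4_{1,0}(0.5041) = -0.890814 +0.354473 -0.023509 +0.000260 = -0.559590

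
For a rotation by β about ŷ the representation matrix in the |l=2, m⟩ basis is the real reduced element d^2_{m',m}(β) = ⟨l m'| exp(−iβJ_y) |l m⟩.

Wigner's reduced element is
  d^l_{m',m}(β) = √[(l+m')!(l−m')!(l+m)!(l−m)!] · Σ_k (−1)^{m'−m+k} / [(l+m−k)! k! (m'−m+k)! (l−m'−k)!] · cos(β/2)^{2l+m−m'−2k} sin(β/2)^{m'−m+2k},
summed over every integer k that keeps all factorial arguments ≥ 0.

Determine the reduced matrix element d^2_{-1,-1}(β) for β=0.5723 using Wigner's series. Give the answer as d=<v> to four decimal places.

d^2_{-1,-1}(β=0.5723) via Wigner's sum:
c=cos(0.5723/2)=0.959338, s=sin(0.5723/2)=0.282261; N=√[1·6·1·6]=6.000000
k: max(0,(-1)−(-1))=0 … min(2+(-1),2−(-1))=1
  k=0: (−1)^0·6.0000/(6)·0.9593^4·0.2823^0 = +0.847005
  k=1: (−1)^1·6.0000/(2)·0.9593^2·0.2823^2 = -0.219971
d^2_{-1,-1}(0.5723) = +0.847005 -0.219971 = +0.627034

d=0.6270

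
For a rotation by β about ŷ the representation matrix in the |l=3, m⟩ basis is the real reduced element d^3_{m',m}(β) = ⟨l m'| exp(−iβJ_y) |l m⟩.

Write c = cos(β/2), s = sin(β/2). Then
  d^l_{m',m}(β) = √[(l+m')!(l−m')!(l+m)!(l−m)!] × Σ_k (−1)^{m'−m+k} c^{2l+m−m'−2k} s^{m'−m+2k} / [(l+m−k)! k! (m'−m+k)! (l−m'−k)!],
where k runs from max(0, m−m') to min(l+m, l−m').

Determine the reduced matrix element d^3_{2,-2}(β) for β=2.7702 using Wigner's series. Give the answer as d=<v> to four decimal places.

d^3_{2,-2}(β=2.7702) via Wigner's sum:
Half-angle: c=0.184631, s=0.982808. N=√(120·1·1·120)=120.000000
The bounds max(0,m−m')=0 and min(l+m,l−m')=1 give 2 terms
  k=0: (−1)^4·120.0000/(24)·0.1846^2·0.9828^4 = +0.159021
  k=1: (−1)^5·120.0000/(120)·0.1846^0·0.9828^6 = -0.901181
d^3_{2,-2}(2.7702) = +0.159021 -0.901181 = -0.742160

d=-0.7422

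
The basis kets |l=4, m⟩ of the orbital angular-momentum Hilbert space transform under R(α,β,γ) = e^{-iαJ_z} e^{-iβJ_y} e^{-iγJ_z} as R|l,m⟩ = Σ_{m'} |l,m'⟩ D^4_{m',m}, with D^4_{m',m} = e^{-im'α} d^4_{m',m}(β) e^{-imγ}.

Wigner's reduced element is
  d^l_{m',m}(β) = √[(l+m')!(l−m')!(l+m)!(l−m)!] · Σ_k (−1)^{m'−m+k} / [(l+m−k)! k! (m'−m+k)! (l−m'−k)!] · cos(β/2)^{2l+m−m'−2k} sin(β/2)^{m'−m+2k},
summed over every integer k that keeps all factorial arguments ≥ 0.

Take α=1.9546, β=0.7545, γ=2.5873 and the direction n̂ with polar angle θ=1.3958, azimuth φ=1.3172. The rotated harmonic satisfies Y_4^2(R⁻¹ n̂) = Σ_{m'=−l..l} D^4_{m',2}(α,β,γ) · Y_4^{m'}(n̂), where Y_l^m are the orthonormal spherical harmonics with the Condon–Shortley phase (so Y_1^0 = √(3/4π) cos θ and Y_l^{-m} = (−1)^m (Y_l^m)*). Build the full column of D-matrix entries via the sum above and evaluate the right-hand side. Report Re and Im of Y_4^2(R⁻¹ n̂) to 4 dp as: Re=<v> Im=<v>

Need the full column D^4_{m',2} for m'=−4..4 at α=1.9546, β=0.7545, γ=2.5873.
cos(β/2)=0.929681, sin(β/2)=0.368365
d^4_{-4,2}: single k=6 term ⇒ +0.011427;  D = -0.010040+0.005456i
d^4_{-3,2}: k∈[5..6] ⇒ +0.061176 -0.003201 = +0.057974;  D = +0.044742+0.036867i
d^4_{-2,2}: k∈[4..6] ⇒ +0.206320 -0.025913 +0.000339 = +0.180746;  D = +0.054345-0.172383i
d^4_{-1,2}: k∈[3..5] ⇒ +0.490932 -0.115612 +0.003630 = +0.378950;  D = -0.377786+0.029682i
d^4_{0,2}: k∈[2..4] ⇒ +0.831156 -0.347969 +0.020486 = +0.503673;  D = +0.224602+0.450822i
d^4_{1,2}: k∈[1..3] ⇒ +0.938109 -0.736398 +0.077074 = +0.278785;  D = +0.184827-0.208711i
d^4_{2,2}: k∈[0..2] ⇒ +0.558049 -1.051339 +0.206320 = -0.286970;  D = +0.270448+0.095965i
d^4_{3,2}: k∈[0..1] ⇒ -0.827334 +0.389665 = -0.437669;  D = -0.018738-0.437268i
d^4_{4,2}: single k=0 term ⇒ +0.463597;  D = +0.422043-0.191839i
Y_4^{m'}(θ=1.3958,φ=1.3172) and Σ D·Y over m':
  (-0.0100+0.0055i)·(+0.2198+0.3533i)  (+0.0447+0.0369i)·(-0.1435+0.1507i)  (+0.0543-0.1724i)·(+0.2234+0.1241i)  (-0.3778+0.0297i)·(-0.0567+0.2189i)  (+0.2246+0.4508i)·(+0.2246+0.0000i)  (+0.1848-0.2087i)·(+0.0567+0.2189i)  (+0.2704+0.0960i)·(+0.2234-0.1241i)  (-0.0187-0.4373i)·(+0.1435+0.1507i)  (+0.4220-0.1918i)·(+0.2198-0.3533i)
Y_4^2(R⁻¹ n̂) = +0.299473-0.256159i

Re=0.2995 Im=-0.2562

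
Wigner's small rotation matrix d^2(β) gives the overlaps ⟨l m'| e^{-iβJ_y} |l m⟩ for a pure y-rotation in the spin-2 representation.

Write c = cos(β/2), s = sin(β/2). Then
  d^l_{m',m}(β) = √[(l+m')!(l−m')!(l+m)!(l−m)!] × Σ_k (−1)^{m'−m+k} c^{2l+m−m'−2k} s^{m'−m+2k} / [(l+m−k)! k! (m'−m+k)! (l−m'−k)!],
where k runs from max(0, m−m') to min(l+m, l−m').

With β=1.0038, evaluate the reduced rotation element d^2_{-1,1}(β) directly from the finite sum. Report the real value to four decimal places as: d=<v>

d^2_{-1,1}(β=1.0038) via Wigner's sum:
With c≡cos(β/2)=0.876670 and s≡sin(β/2)=0.481092, N=[1·6·6·1]^{1/2}=6.000000
The bounds max(0,m−m')=2 and min(l+m,l−m')=3 give 2 terms
  k=2: (−1)^0·6.0000/(2)·0.8767^2·0.4811^2 = +0.533642
  k=3: (−1)^1·6.0000/(6)·0.8767^0·0.4811^4 = -0.053569
d^2_{-1,1}(1.0038) = +0.533642 -0.053569 = +0.480073

d=0.4801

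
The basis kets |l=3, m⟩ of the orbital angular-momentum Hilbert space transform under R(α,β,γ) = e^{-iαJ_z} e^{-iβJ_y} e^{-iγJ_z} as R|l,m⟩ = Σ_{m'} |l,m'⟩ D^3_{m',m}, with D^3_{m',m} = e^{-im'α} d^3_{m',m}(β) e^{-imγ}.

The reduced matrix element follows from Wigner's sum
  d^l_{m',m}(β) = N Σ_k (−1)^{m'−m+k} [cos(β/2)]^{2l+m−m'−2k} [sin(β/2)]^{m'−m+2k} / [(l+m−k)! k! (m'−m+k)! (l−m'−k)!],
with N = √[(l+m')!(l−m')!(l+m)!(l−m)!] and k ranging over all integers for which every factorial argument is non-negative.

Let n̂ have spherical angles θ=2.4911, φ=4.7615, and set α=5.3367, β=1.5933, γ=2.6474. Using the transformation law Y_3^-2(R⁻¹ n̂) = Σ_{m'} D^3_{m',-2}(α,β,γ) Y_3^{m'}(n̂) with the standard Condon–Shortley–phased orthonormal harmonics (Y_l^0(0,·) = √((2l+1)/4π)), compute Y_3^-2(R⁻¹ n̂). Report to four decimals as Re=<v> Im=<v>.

Need the full column D^3_{m',-2} for m'=−3..3 at α=5.3367, β=1.5933, γ=2.6474.
cos(β/2)=0.699106, sin(β/2)=0.715018
d^3_{-3,-2}: single k=1 term ⇒ +0.292488;  D = -0.226277+0.185332i
d^3_{-2,-2}: k∈[0..1] ⇒ +0.116750 -0.610627 = -0.493877;  D = +0.477247+0.127079i
d^3_{-1,-2}: k∈[0..1] ⇒ -0.377600 +0.789969 = +0.412369;  D = -0.146838-0.385340i
d^3_{0,-2}: k∈[0..1] ⇒ +0.668908 -0.699705 = -0.030796;  D = -0.016939+0.025719i
d^3_{1,-2}: k∈[0..1] ⇒ -0.789969 +0.413169 = -0.376800;  D = -0.376469+0.015783i
d^3_{2,-2}: k∈[0..1] ⇒ +0.638740 -0.133629 = +0.505111;  D = +0.312164+0.397102i
d^3_{3,-2}: single k=0 term ⇒ -0.320040;  D = +0.088529-0.307552i
Y_3^{m'}(θ=2.4911,φ=4.7615) and Σ D·Y over m':
  (-0.2263+0.1853i)·(-0.0136-0.0917i)  (+0.4772+0.1271i)·(+0.2968-0.0292i)  (-0.1468-0.3853i)·(+0.0208+0.4235i)  (-0.0169+0.0257i)·(-0.0494+0.0000i)  (-0.3765+0.0158i)·(-0.0208+0.4235i)  (+0.3122+0.3971i)·(+0.2968+0.0292i)  (+0.0885-0.3076i)·(+0.0136-0.0917i)
Y_3^-2(R⁻¹ n̂) = +0.381604-0.074549i

Re=0.3816 Im=-0.0745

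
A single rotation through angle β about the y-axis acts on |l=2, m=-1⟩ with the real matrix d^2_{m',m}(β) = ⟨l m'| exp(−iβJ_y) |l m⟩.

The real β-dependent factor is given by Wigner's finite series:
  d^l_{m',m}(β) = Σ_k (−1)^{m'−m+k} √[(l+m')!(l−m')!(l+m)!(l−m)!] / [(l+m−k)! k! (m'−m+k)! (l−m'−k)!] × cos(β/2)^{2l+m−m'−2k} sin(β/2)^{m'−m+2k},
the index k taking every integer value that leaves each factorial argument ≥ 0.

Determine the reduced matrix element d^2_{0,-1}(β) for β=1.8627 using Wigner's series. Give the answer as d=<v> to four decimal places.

d^2_{0,-1}(β=1.8627) via Wigner's sum:
c=cos(1.8627/2)=0.596751, s=sin(1.8627/2)=0.802426; N=√[2·2·1·6]=4.898979
Admissible k: 0..1 (factorial args all ≥0)
  k=0: (−1)^1·4.8990/(2)·0.5968^3·0.8024^1 = -0.417696
  k=1: (−1)^2·4.8990/(2)·0.5968^1·0.8024^3 = +0.755239
d^2_{0,-1}(1.8627) = -0.417696 +0.755239 = +0.337543

d=0.3375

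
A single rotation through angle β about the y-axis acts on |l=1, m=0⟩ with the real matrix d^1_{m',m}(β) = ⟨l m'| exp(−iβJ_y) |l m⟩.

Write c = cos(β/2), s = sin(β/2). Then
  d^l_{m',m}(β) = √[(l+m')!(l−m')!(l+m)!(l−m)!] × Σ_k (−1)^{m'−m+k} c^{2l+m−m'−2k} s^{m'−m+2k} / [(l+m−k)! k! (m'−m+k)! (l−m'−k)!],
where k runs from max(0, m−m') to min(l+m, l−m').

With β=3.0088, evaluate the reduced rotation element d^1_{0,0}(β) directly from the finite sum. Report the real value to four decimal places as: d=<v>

d^1_{0,0}(β=3.0088) via Wigner's sum:
With c≡cos(β/2)=0.066348 and s≡sin(β/2)=0.997797, N=[1·1·1·1]^{1/2}=1.000000
k: max(0,(0)−(0))=0 … min(1+(0),1−(0))=1
  k=0: (−1)^0·1.0000/(1)·0.0663^2·0.9978^0 = +0.004402
  k=1: (−1)^1·1.0000/(1)·0.0663^0·0.9978^2 = -0.995598
d^1_{0,0}(3.0088) = +0.004402 -0.995598 = -0.991196

d=-0.9912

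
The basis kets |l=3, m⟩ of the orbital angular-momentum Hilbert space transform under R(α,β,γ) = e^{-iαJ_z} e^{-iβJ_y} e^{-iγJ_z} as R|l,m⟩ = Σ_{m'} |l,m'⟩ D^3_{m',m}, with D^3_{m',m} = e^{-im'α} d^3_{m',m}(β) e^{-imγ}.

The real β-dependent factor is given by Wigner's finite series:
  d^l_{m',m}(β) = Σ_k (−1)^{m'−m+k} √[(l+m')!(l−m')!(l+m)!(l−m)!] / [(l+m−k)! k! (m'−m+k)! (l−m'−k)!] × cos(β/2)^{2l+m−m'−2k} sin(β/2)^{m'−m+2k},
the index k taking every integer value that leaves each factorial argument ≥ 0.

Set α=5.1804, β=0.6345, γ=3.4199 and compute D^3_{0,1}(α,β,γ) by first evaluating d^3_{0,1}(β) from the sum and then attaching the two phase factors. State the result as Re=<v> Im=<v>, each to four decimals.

First d^3_{0,1}(β=0.6345), then the phase factors e^{-i(0)α} and e^{-i(1)γ}:
With c≡cos(β/2)=0.950097 and s≡sin(β/2)=0.311955, N=[6·6·24·2]^{1/2}=41.569219
Admissible k: 1..3 (factorial args all ≥0)
  k=1: (−1)^0·41.5692/(12)·0.9501^5·0.3120^1 = +0.836608
  k=2: (−1)^1·41.5692/(4)·0.9501^3·0.3120^3 = -0.270577
  k=3: (−1)^2·41.5692/(12)·0.9501^1·0.3120^5 = +0.009723
d^3_{0,1}(0.6345) = +0.836608 -0.270577 +0.009723 = +0.575754
Attach z-rotation phases: D = e^{-i(0)(5.1804)}·(+0.575754)·e^{-i(1)(3.4199)} = -0.553600+0.158176i

Re=-0.5536 Im=0.1582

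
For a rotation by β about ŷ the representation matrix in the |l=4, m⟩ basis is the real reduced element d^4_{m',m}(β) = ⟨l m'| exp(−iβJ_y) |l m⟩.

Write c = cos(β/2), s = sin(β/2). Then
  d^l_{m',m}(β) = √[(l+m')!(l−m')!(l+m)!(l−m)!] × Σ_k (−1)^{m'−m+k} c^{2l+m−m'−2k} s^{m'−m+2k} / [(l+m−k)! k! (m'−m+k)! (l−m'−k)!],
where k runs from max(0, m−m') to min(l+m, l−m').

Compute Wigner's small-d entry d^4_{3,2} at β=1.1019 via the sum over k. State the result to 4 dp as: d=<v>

d=0.0846

d^4_{3,2}(β=1.1019) via Wigner's sum:
With c≡cos(β/2)=0.852028 and s≡sin(β/2)=0.523497, N=[5040·1·720·2]^{1/2}=2693.993318
The bounds max(0,m−m')=0 and min(l+m,l−m')=1 give 2 terms
  k=0: (−1)^1·2693.9933/(720)·0.8520^7·0.5235^1 = -0.638489
  k=1: (−1)^2·2693.9933/(240)·0.8520^5·0.5235^3 = +0.723096
d^4_{3,2}(1.1019) = -0.638489 +0.723096 = +0.084606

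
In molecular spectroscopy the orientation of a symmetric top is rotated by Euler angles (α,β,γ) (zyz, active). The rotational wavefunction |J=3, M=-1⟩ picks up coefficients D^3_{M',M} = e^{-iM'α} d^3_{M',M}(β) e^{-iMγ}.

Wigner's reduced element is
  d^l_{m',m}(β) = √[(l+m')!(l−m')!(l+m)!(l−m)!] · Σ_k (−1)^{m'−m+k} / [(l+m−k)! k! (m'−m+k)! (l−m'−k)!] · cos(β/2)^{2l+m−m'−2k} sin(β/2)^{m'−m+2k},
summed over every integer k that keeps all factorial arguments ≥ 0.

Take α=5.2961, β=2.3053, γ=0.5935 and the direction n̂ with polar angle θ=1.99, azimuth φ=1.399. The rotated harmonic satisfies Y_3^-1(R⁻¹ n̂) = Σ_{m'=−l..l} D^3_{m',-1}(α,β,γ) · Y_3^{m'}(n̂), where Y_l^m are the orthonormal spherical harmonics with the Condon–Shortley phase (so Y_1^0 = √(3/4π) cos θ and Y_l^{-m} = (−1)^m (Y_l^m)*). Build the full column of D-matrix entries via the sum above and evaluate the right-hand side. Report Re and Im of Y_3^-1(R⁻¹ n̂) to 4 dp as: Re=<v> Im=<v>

Re=-0.2372 Im=0.0247

Need the full column D^3_{m',-1} for m'=−3..3 at α=5.2961, β=2.3053, γ=0.5935.
cos(β/2)=0.406067, sin(β/2)=0.913843
d^3_{-3,-1}: single k=2 term ⇒ +0.087939;  D = -0.062897-0.061459i
d^3_{-2,-1}: k∈[1..2] ⇒ +0.031905 -0.323176 = -0.291271;  D = -0.055045+0.286022i
d^3_{-1,-1}: k∈[0..2] ⇒ +0.004483 -0.181646 +0.689976 = +0.512813;  D = +0.473604-0.196665i
d^3_{0,-1}: k∈[0..2] ⇒ -0.034950 +0.531032 -0.896493 = -0.400412;  D = -0.331937-0.223937i
d^3_{1,-1}: k∈[0..2] ⇒ +0.136234 -0.919968 +0.582412 = -0.201322;  D = +0.001971-0.201312i
d^3_{2,-1}: k∈[0..1] ⇒ -0.323176 +0.818383 = +0.495207;  D = -0.415864+0.268863i
d^3_{3,-1}: single k=0 term ⇒ +0.445377;  D = -0.407901-0.178823i
Y_3^{m'}(θ=1.99,φ=1.399) and Σ D·Y over m':
  (-0.0629-0.0615i)·(-0.1567+0.2767i)  (-0.0550+0.2860i)·(+0.3268+0.1169i)  (+0.4736-0.1967i)·(-0.0087+0.0499i)  (-0.3319-0.2239i)·(+0.3299+0.0000i)  (+0.0020-0.2013i)·(+0.0087+0.0499i)  (-0.4159+0.2689i)·(+0.3268-0.1169i)  (-0.4079-0.1788i)·(+0.1567+0.2767i)
Y_3^-1(R⁻¹ n̂) = -0.237192+0.024699i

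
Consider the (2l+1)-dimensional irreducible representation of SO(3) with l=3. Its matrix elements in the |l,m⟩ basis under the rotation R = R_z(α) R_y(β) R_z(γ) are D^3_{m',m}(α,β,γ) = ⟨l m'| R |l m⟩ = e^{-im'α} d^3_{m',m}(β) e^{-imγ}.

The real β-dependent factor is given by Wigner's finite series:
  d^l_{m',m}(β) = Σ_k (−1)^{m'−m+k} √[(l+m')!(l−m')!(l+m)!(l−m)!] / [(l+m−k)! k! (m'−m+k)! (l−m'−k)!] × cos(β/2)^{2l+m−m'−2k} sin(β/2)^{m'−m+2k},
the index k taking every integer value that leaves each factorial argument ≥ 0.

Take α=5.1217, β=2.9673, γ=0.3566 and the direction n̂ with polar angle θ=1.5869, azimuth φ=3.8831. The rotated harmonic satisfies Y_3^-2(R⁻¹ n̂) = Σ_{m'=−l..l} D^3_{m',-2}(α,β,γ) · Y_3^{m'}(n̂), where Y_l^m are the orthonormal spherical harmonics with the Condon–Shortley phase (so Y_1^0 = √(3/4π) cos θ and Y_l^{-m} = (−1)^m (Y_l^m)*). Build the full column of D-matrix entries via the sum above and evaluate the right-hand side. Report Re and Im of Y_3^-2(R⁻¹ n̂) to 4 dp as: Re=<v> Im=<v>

Need the full column D^3_{m',-2} for m'=−3..3 at α=5.1217, β=2.9673, γ=0.3566.
cos(β/2)=0.087036, sin(β/2)=0.996205
d^3_{-3,-2}: single k=1 term ⇒ +0.000012;  D = -0.000011-0.000004i
d^3_{-2,-2}: k∈[0..1] ⇒ +0.000000 -0.000285 = -0.000284;  D = +0.000011+0.000284i
d^3_{-1,-2}: k∈[0..1] ⇒ -0.000016 +0.004123 = +0.004107;  D = +0.003701-0.001780i
d^3_{0,-2}: k∈[0..1] ⇒ +0.000312 -0.040865 = -0.040553;  D = -0.030669-0.026532i
d^3_{1,-2}: k∈[0..1] ⇒ -0.004123 +0.270049 = +0.265927;  D = -0.079574+0.253742i
d^3_{2,-2}: k∈[0..1] ⇒ +0.037305 -0.977446 = -0.940141;  D = +0.934922-0.098928i
d^3_{3,-2}: single k=0 term ⇒ -0.209179;  D = +0.102980+0.182075i
Y_3^{m'}(θ=1.5869,φ=3.8831) and Σ D·Y over m':
  (-0.0000-0.0000i)·(+0.2536+0.3311i)  (+0.0000+0.0003i)·(-0.0014+0.0164i)  (+0.0037-0.0018i)·(+0.2380-0.2180i)  (-0.0307-0.0265i)·(+0.0180+0.0000i)  (-0.0796+0.2537i)·(-0.2380-0.2180i)  (+0.9349-0.0989i)·(-0.0014-0.0164i)  (+0.1030+0.1821i)·(-0.2536+0.3311i)
Y_3^-2(R⁻¹ n̂) = -0.015190-0.072024i

Re=-0.0152 Im=-0.0720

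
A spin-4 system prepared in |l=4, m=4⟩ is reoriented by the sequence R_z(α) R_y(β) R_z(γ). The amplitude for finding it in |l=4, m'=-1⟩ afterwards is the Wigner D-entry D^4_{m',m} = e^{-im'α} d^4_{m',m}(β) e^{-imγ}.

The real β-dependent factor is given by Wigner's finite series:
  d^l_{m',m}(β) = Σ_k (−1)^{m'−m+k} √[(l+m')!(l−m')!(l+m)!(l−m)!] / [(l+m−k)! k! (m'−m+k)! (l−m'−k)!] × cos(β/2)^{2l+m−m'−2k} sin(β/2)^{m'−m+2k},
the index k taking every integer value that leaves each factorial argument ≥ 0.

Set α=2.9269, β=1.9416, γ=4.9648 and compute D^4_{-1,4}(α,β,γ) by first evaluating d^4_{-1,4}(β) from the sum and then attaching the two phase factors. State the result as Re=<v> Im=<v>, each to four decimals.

Re=-0.1752 Im=0.4852

D^4_{-1,4}(2.9269,1.9416,4.9648) = e^{-i·-1·2.9269}·d^4_{-1,4}(1.9416)·e^{-i·4·4.9648}. Compute d first:
With c≡cos(β/2)=0.564639 and s≡sin(β/2)=0.825338, N=[6·120·40320·1]^{1/2}=5387.986637
Admissible k: 5..5 (factorial args all ≥0)
  k=5: (−1)^0·5387.9866/(720)·0.5646^3·0.8253^5 = +0.515901
d^4_{-1,4}(1.9416) = +0.515901
Attach z-rotation phases: D = e^{-i(-1)(2.9269)}·(+0.515901)·e^{-i(4)(4.9648)} = -0.175184+0.485246i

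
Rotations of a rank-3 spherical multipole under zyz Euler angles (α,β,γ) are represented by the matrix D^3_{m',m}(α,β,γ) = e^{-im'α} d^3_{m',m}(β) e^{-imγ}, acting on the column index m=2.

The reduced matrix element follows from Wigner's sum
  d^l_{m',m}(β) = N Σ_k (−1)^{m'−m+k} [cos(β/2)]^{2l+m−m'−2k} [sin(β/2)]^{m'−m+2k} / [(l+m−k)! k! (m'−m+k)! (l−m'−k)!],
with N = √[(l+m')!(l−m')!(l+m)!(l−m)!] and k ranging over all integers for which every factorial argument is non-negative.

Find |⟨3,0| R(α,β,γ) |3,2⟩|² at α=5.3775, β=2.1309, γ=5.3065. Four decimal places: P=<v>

D^3_{0,2}(5.3775,2.1309,5.3065) = e^{-i·0·5.3775}·d^3_{0,2}(2.1309)·e^{-i·2·5.3065}. Compute d first:
c=cos(2.1309/2)=0.484111, s=sin(2.1309/2)=0.875007; N=√[6·6·120·1]=65.726707
k: max(0,(2)−(0))=2 … min(3+(2),3−(0))=3
  k=2: (−1)^0·65.7267/(12)·0.4841^4·0.8750^2 = +0.230336
  k=3: (−1)^1·65.7267/(12)·0.4841^2·0.8750^4 = -0.752481
d^3_{0,2}(2.1309) = +0.230336 -0.752481 = -0.522145
|D^3_{0,2}|² = |d^3_{0,2}(β)|² = (-0.522145)² = 0.272635 (the z-rotation phases have unit modulus)

P=0.2726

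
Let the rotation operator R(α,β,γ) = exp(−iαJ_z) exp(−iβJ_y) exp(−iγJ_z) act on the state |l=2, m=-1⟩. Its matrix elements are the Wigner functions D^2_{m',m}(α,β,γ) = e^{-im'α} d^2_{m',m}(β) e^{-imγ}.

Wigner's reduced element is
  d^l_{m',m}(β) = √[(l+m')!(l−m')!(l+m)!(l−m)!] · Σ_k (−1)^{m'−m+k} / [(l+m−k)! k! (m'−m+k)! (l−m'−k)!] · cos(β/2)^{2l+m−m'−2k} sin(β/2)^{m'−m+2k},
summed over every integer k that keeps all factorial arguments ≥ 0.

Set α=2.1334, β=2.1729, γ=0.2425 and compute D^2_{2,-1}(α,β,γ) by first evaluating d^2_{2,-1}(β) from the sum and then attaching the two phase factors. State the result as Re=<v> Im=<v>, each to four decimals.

Re=0.4099 Im=-0.4986

D^2_{2,-1}(2.1334,2.1729,0.2425) = e^{-i·2·2.1334}·d^2_{2,-1}(2.1729)·e^{-i·-1·0.2425}. Compute d first:
Half-angle: c=0.465630, s=0.884980. N=√(24·1·1·6)=12.000000
The bounds max(0,m−m')=0 and min(l+m,l−m')=0 give 1 term
  k=0: (−1)^3·12.0000/(6)·0.4656^1·0.8850^3 = -0.645462
d^2_{2,-1}(2.1729) = -0.645462
Attach z-rotation phases: D = e^{-i(2)(2.1334)}·(-0.645462)·e^{-i(-1)(0.2425)} = +0.409908-0.498594i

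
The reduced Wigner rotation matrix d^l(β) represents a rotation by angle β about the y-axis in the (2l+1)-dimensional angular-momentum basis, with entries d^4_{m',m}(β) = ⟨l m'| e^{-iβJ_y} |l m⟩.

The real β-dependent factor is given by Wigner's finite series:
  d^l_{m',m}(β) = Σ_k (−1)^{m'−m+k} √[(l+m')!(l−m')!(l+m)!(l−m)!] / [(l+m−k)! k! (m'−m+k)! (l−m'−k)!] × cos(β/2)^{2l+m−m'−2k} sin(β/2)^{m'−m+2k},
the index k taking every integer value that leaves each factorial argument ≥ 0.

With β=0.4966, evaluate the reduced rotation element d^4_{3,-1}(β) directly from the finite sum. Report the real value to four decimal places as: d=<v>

d=0.0410

d^4_{3,-1}(β=0.4966) via Wigner's sum:
Half-angle: c=0.969332, s=0.245756. N=√(5040·1·6·120)=1904.940944
The bounds max(0,m−m')=0 and min(l+m,l−m')=1 give 2 terms
  k=0: (−1)^4·1904.9409/(144)·0.9693^4·0.2458^4 = +0.042602
  k=1: (−1)^5·1904.9409/(240)·0.9693^2·0.2458^6 = -0.001643
d^4_{3,-1}(0.4966) = +0.042602 -0.001643 = +0.040959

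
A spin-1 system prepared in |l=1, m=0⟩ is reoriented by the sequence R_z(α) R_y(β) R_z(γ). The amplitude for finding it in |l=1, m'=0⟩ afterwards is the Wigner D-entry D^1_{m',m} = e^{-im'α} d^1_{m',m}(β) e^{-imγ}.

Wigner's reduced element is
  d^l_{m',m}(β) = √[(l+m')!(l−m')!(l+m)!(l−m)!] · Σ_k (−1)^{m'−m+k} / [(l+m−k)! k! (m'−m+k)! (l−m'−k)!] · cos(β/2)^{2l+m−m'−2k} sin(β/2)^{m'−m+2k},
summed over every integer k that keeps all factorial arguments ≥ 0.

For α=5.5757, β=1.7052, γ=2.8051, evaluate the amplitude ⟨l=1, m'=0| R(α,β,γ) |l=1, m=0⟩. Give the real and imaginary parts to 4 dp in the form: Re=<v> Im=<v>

Re=-0.1340 Im=0.0000

Split into d^1_{0,0}(β=1.7052) × two z-phases.
Half-angle: c=0.658028, s=0.752994. N=√(1·1·1·1)=1.000000
k: max(0,(0)−(0))=0 … min(1+(0),1−(0))=1
  k=0: (−1)^0·1.0000/(1)·0.6580^2·0.7530^0 = +0.433000
  k=1: (−1)^1·1.0000/(1)·0.6580^0·0.7530^2 = -0.567000
d^1_{0,0}(1.7052) = +0.433000 -0.567000 = -0.133999
D = (+1.000000+0.000000i)·(-0.133999)·(+1.000000+0.000000i) = -0.133999+0.000000i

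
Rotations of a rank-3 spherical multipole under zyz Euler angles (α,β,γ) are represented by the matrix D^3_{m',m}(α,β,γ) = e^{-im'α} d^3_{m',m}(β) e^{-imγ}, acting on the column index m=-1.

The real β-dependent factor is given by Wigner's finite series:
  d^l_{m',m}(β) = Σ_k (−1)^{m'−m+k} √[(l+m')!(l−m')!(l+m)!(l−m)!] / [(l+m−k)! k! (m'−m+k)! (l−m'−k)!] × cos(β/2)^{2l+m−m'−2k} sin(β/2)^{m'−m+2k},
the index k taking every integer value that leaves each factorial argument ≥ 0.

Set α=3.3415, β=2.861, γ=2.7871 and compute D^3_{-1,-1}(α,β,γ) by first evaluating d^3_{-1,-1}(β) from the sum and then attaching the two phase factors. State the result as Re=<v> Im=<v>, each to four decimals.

Re=0.1085 Im=-0.0169

First d^3_{-1,-1}(β=2.861), then the phase factors e^{-i(-1)α} and e^{-i(-1)γ}:
c=cos(2.861/2)=0.139837, s=sin(2.861/2)=0.990175; N=√[2·24·2·24]=48.000000
Admissible k: 0..2 (factorial args all ≥0)
  k=0: (−1)^0·48.0000/(48)·0.1398^6·0.9902^0 = +0.000007
  k=1: (−1)^1·48.0000/(6)·0.1398^4·0.9902^2 = -0.002999
  k=2: (−1)^2·48.0000/(8)·0.1398^2·0.9902^4 = +0.112782
d^3_{-1,-1}(2.861) = +0.000007 -0.002999 +0.112782 = +0.109790
Phases: e^{-i·(-1)·3.3415}=-0.980085-0.198579i, e^{-i·(-1)·2.7871}=-0.937823+0.347115i ⇒ D=+0.108481-0.016904i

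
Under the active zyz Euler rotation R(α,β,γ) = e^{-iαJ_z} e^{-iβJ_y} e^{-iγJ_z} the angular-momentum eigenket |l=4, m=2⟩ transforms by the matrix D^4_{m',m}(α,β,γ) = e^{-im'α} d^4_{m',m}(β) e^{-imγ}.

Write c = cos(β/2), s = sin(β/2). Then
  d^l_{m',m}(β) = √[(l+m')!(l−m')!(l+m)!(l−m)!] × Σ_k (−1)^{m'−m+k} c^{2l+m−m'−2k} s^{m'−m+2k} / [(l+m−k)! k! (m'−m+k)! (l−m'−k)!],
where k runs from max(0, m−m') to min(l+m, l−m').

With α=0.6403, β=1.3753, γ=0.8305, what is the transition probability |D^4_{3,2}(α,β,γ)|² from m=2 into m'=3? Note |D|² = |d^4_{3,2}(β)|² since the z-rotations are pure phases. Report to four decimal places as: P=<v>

P=0.1601

First d^4_{3,2}(β=1.3753), then the phase factors e^{-i(3)α} and e^{-i(2)γ}:
With c≡cos(β/2)=0.772740 and s≡sin(β/2)=0.634723, N=[5040·1·720·2]^{1/2}=2693.993318
k∈{0,1} keeps every argument non-negative
  k=0: (−1)^1·2693.9933/(720)·0.7727^7·0.6347^1 = -0.390734
  k=1: (−1)^2·2693.9933/(240)·0.7727^5·0.6347^3 = +0.790868
d^4_{3,2}(1.3753) = -0.390734 +0.790868 = +0.400135
|D^4_{3,2}|² = |d^4_{3,2}(β)|² = (+0.400135)² = 0.160108 (the z-rotation phases have unit modulus)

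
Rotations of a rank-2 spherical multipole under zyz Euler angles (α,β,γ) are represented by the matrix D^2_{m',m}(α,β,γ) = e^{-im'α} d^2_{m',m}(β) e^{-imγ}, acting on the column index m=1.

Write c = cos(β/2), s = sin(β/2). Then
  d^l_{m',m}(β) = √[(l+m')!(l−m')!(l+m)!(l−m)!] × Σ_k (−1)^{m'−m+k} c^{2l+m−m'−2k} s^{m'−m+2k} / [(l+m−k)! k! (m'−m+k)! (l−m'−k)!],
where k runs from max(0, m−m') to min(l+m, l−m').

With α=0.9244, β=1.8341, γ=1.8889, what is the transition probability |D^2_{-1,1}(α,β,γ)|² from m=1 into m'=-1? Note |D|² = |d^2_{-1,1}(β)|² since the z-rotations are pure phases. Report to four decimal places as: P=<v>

D^2_{-1,1}(0.9244,1.8341,1.8889) = e^{-i·-1·0.9244}·d^2_{-1,1}(1.8341)·e^{-i·1·1.8889}. Compute d first:
With c≡cos(β/2)=0.608165 and s≡sin(β/2)=0.793811, N=[1·6·6·1]^{1/2}=6.000000
The bounds max(0,m−m')=2 and min(l+m,l−m')=3 give 2 terms
  k=2: (−1)^0·6.0000/(2)·0.6082^2·0.7938^2 = +0.699194
  k=3: (−1)^1·6.0000/(6)·0.6082^0·0.7938^4 = -0.397071
d^2_{-1,1}(1.8341) = +0.699194 -0.397071 = +0.302123
|D^2_{-1,1}|² = |d^2_{-1,1}(β)|² = (+0.302123)² = 0.091278 (the z-rotation phases have unit modulus)

P=0.0913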